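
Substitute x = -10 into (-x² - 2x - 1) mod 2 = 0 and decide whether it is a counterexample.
Substitute x = -10 into the relation:
x = -10: LHS = (-(-10)² - 2·(-10) - 1) mod 2 = (-81) mod 2 = 1; 1 = 0 — FAILS

Since the claim fails at x = -10, this value is a counterexample.

Answer: Yes, x = -10 is a counterexample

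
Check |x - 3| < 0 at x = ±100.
x = 100: LHS = |100 - 3| = |97| = 97; 97 < 0 — FAILS
x = -100: LHS = |(-100) - 3| = |-103| = 103; 103 < 0 — FAILS

Answer: No, fails for both x = 100 and x = -100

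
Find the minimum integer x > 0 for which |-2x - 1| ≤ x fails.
Testing positive integers:
x = 1: LHS = |-2·1 - 1| = |-3| = 3; 3 ≤ 1 — FAILS  ← smallest positive counterexample

Answer: x = 1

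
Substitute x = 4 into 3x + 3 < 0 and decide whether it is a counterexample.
Substitute x = 4 into the relation:
x = 4: LHS = 3·4 + 3 = 15; 15 < 0 — FAILS

Since the claim fails at x = 4, this value is a counterexample.

Answer: Yes, x = 4 is a counterexample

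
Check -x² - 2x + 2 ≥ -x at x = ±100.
x = 100: LHS = -100² - 2·100 + 2 = -10198; -10198 ≥ -100 — FAILS
x = -100: LHS = -(-100)² - 2·(-100) + 2 = -9798, RHS = -(-100) = 100; -9798 ≥ 100 — FAILS

Answer: No, fails for both x = 100 and x = -100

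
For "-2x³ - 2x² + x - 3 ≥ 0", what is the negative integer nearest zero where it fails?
Testing negative integers from -1 downward:
x = -1: LHS = -2·(-1)³ - 2·(-1)² + (-1) - 3 = -4; -4 ≥ 0 — FAILS  ← closest negative counterexample to 0

Answer: x = -1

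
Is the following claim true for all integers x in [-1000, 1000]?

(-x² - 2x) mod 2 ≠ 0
The claim fails at x = 0:
x = 0: LHS = (-0² - 2·0) mod 2 = 0 mod 2 = 0; 0 ≠ 0 — FAILS

Because a single integer refutes it, the statement is false.

Answer: False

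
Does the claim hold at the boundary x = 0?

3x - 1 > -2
x = 0: LHS = 3·0 - 1 = -1; -1 > -2 — holds

The relation is satisfied at x = 0.

Answer: Yes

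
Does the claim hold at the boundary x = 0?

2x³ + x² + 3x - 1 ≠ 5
x = 0: LHS = 2·0³ + 0² + 3·0 - 1 = -1; -1 ≠ 5 — holds

The relation is satisfied at x = 0.

Answer: Yes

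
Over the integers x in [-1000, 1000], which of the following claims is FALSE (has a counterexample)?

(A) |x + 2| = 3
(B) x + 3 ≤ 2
(A) x = 0: LHS = |0 + 2| = |2| = 2; 2 = 3 — FAILS
(B) x = 0: LHS = 0 + 3 = 3; 3 ≤ 2 — FAILS

Answer: Both A and B are false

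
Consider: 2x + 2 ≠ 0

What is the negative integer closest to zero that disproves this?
Testing negative integers from -1 downward:
x = -1: LHS = 2·(-1) + 2 = 0; 0 ≠ 0 — FAILS  ← closest negative counterexample to 0

Answer: x = -1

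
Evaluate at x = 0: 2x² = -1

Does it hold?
x = 0: LHS = 2·0² = 0; 0 = -1 — FAILS

The relation fails at x = 0, so x = 0 is a counterexample.

Answer: No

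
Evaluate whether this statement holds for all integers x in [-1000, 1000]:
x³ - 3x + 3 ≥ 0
The claim fails at x = -3:
x = -3: LHS = (-3)³ - 3·(-3) + 3 = -15; -15 ≥ 0 — FAILS

Because a single integer refutes it, the statement is false.

Answer: False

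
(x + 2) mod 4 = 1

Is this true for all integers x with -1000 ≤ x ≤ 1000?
The claim fails at x = 0:
x = 0: LHS = (0 + 2) mod 4 = 2 mod 4 = 2; 2 = 1 — FAILS

Because a single integer refutes it, the statement is false.

Answer: False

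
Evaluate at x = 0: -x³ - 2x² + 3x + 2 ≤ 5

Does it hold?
x = 0: LHS = -0³ - 2·0² + 3·0 + 2 = 2; 2 ≤ 5 — holds

The relation is satisfied at x = 0.

Answer: Yes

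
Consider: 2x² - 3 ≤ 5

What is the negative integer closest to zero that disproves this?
Testing negative integers from -1 downward:
x = -1: LHS = 2·(-1)² - 3 = -1; -1 ≤ 5 — holds
x = -2: LHS = 2·(-2)² - 3 = 5; 5 ≤ 5 — holds
x = -3: LHS = 2·(-3)² - 3 = 15; 15 ≤ 5 — FAILS  ← closest negative counterexample to 0

Answer: x = -3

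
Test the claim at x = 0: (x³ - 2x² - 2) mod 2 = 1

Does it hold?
x = 0: LHS = (0³ - 2·0² - 2) mod 2 = (-2) mod 2 = 0; 0 = 1 — FAILS

The relation fails at x = 0, so x = 0 is a counterexample.

Answer: No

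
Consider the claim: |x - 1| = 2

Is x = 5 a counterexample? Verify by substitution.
Substitute x = 5 into the relation:
x = 5: LHS = |5 - 1| = |4| = 4; 4 = 2 — FAILS

Since the claim fails at x = 5, this value is a counterexample.

Answer: Yes, x = 5 is a counterexample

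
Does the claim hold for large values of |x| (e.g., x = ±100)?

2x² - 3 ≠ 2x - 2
x = 100: LHS = 2·100² - 3 = 19997, RHS = 2·100 - 2 = 198; 19997 ≠ 198 — holds
x = -100: LHS = 2·(-100)² - 3 = 19997, RHS = 2·(-100) - 2 = -202; 19997 ≠ -202 — holds

Answer: Yes, holds for both x = 100 and x = -100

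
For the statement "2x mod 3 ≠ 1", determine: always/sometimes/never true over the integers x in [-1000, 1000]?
Holds at x = 0: LHS = (2·0) mod 3 = 0 mod 3 = 0; 0 ≠ 1 — holds
Fails at x = -1: LHS = (2·(-1)) mod 3 = (-2) mod 3 = 1; 1 ≠ 1 — FAILS
It is satisfied by some integers in the range but not all.

Answer: Sometimes true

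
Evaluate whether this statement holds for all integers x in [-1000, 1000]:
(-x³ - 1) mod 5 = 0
The claim fails at x = 0:
x = 0: LHS = (-0³ - 1) mod 5 = (-1) mod 5 = 4; 4 = 0 — FAILS

Because a single integer refutes it, the statement is false.

Answer: False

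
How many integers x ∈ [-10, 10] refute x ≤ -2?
Counterexamples in [-10, 10]: {-1, 0, 1, 2, 3, 4, 5, 6, 7, 8, 9, 10}.

Counting them gives 12 values.

Answer: 12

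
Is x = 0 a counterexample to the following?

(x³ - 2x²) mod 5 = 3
Substitute x = 0 into the relation:
x = 0: LHS = (0³ - 2·0²) mod 5 = 0 mod 5 = 0; 0 = 3 — FAILS

Since the claim fails at x = 0, this value is a counterexample.

Answer: Yes, x = 0 is a counterexample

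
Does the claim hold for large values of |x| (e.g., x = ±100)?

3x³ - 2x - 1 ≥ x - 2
x = 100: LHS = 3·100³ - 2·100 - 1 = 2999799, RHS = 100 - 2 = 98; 2999799 ≥ 98 — holds
x = -100: LHS = 3·(-100)³ - 2·(-100) - 1 = -2999801, RHS = (-100) - 2 = -102; -2999801 ≥ -102 — FAILS

Answer: Partially: holds for x = 100, fails for x = -100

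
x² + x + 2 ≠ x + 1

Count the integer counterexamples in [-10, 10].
Over all integers in [-10, 10], LHS − RHS is always positive; it is smallest at x = 0, where it equals 1:
x = 0: LHS = 0² + 0 + 2 = 2, RHS = 0 + 1 = 1; 2 ≠ 1 — holds
At the ends of the range:
x = -10: LHS = (-10)² + (-10) + 2 = 92, RHS = (-10) + 1 = -9; 92 ≠ -9 — holds
x = 10: LHS = 10² + 10 + 2 = 112, RHS = 10 + 1 = 11; 112 ≠ 11 — holds
Hence LHS − RHS is never 0, i.e. the two sides are never equal, so the relation holds for every integer in [-10, 10].

No counterexample appears in that range.

Answer: 0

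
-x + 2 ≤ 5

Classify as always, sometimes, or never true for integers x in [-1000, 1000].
Holds at x = 0: LHS = -0 + 2 = 2; 2 ≤ 5 — holds
Fails at x = -4: LHS = -(-4) + 2 = 6; 6 ≤ 5 — FAILS
It is satisfied by some integers in the range but not all.

Answer: Sometimes true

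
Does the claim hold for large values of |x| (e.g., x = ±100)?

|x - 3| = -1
x = 100: LHS = |100 - 3| = |97| = 97; 97 = -1 — FAILS
x = -100: LHS = |(-100) - 3| = |-103| = 103; 103 = -1 — FAILS

Answer: No, fails for both x = 100 and x = -100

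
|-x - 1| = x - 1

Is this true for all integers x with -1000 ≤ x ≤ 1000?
The claim fails at x = 0:
x = 0: LHS = |-0 - 1| = |-1| = 1, RHS = 0 - 1 = -1; 1 = -1 — FAILS

Because a single integer refutes it, the statement is false.

Answer: False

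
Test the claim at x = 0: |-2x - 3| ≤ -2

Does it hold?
x = 0: LHS = |-2·0 - 3| = |-3| = 3; 3 ≤ -2 — FAILS

The relation fails at x = 0, so x = 0 is a counterexample.

Answer: No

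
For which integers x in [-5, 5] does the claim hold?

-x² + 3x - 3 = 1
Over all integers in [-5, 5], LHS − RHS is always negative; it is closest to 0 at x = 1, where it equals -2:
x = 1: LHS = -1² + 3·1 - 3 = -1; -1 = 1 — FAILS
At the ends of the range:
x = -5: LHS = -(-5)² + 3·(-5) - 3 = -43; -43 = 1 — FAILS
x = 5: LHS = -5² + 3·5 - 3 = -13; -13 = 1 — FAILS
Hence LHS − RHS is never 0, i.e. the two sides are never equal, so the claimed relation (=) fails for every integer in [-5, 5].

Answer: None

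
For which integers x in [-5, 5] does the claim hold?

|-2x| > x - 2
Over all integers in [-5, 5], LHS − RHS is smallest at x = 0, where it equals 2:
x = 0: LHS = |-2·0| = |0| = 0, RHS = 0 - 2 = -2; 0 > -2 — holds
At the ends of the range:
x = -5: LHS = |-2·(-5)| = |10| = 10, RHS = (-5) - 2 = -7; 10 > -7 — holds
x = 5: LHS = |-2·5| = |-10| = 10, RHS = 5 - 2 = 3; 10 > 3 — holds
Hence LHS − RHS is never zero or negative, i.e. LHS > RHS throughout, so the relation holds for every integer in [-5, 5].

Answer: All integers in [-5, 5]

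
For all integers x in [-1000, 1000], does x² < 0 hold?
The claim fails at x = 0:
x = 0: LHS = 0² = 0; 0 < 0 — FAILS

Because a single integer refutes it, the statement is false.

Answer: False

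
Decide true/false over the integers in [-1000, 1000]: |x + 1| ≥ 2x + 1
The claim fails at x = 1:
x = 1: LHS = |1 + 1| = |2| = 2, RHS = 2·1 + 1 = 3; 2 ≥ 3 — FAILS

Because a single integer refutes it, the statement is false.

Answer: False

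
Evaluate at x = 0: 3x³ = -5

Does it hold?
x = 0: LHS = 3·0³ = 0; 0 = -5 — FAILS

The relation fails at x = 0, so x = 0 is a counterexample.

Answer: No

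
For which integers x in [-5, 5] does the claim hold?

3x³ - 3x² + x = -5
Track d = LHS − RHS over the integers in [-5, 5]. Equality would need d = 0, but d changes sign only between consecutive integers, jumping over 0:
x = -1: LHS = 3·(-1)³ - 3·(-1)² + (-1) = -7; -7 = -5 — FAILS  (d = -2)
x = 0: LHS = 3·0³ - 3·0² + 0 = 0; 0 = -5 — FAILS  (d = 5)
Away from these crossings d keeps a constant sign, and checking every integer in [-5, 5] confirms d ≠ 0 throughout. Hence the two sides are never equal, so the claimed relation (=) fails for every integer in [-5, 5].

Answer: None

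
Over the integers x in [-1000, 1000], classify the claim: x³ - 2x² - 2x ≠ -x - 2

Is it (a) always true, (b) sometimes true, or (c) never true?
Holds at x = 0: LHS = 0³ - 2·0² - 2·0 = 0, RHS = -0 - 2 = -2; 0 ≠ -2 — holds
Fails at x = 1: LHS = 1³ - 2·1² - 2·1 = -3, RHS = -1 - 2 = -3; -3 ≠ -3 — FAILS
It is satisfied by some integers in the range but not all.

Answer: Sometimes true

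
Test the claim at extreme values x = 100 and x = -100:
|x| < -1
x = 100: LHS = |100| = 100; 100 < -1 — FAILS
x = -100: LHS = |-100| = 100; 100 < -1 — FAILS

Answer: No, fails for both x = 100 and x = -100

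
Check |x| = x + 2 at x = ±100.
x = 100: LHS = |100| = 100, RHS = 100 + 2 = 102; 100 = 102 — FAILS
x = -100: LHS = |-100| = 100, RHS = (-100) + 2 = -98; 100 = -98 — FAILS

Answer: No, fails for both x = 100 and x = -100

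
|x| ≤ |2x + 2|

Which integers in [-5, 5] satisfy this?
Holds for: {-5, -4, -3, -2, 0, 1, 2, 3, 4, 5}
Fails for: {-1}

Answer: {-5, -4, -3, -2, 0, 1, 2, 3, 4, 5}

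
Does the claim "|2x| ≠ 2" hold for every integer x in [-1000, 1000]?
The claim fails at x = 1:
x = 1: LHS = |2·1| = |2| = 2; 2 ≠ 2 — FAILS

Because a single integer refutes it, the statement is false.

Answer: False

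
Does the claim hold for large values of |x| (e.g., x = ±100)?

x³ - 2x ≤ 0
x = 100: LHS = 100³ - 2·100 = 999800; 999800 ≤ 0 — FAILS
x = -100: LHS = (-100)³ - 2·(-100) = -999800; -999800 ≤ 0 — holds

Answer: Partially: fails for x = 100, holds for x = -100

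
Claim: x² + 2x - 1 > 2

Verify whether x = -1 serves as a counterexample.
Substitute x = -1 into the relation:
x = -1: LHS = (-1)² + 2·(-1) - 1 = -2; -2 > 2 — FAILS

Since the claim fails at x = -1, this value is a counterexample.

Answer: Yes, x = -1 is a counterexample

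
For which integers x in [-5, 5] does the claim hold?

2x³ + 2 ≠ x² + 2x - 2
Track d = LHS − RHS over the integers in [-5, 5]. Equality would need d = 0, but d changes sign only between consecutive integers, jumping over 0:
x = -2: LHS = 2·(-2)³ + 2 = -14, RHS = (-2)² + 2·(-2) - 2 = -2; -14 ≠ -2 — holds  (d = -12)
x = -1: LHS = 2·(-1)³ + 2 = 0, RHS = (-1)² + 2·(-1) - 2 = -3; 0 ≠ -3 — holds  (d = 3)
Away from these crossings d keeps a constant sign, and checking every integer in [-5, 5] confirms d ≠ 0 throughout. Hence the two sides are never equal, so the relation holds for every integer in [-5, 5].

Answer: All integers in [-5, 5]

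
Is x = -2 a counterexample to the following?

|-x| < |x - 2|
Substitute x = -2 into the relation:
x = -2: LHS = |-(-2)| = |2| = 2, RHS = |(-2) - 2| = |-4| = 4; 2 < 4 — holds

The claim holds here, so x = -2 is not a counterexample. (A counterexample exists elsewhere, e.g. x = 1.)

Answer: No, x = -2 is not a counterexample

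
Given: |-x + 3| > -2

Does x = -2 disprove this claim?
Substitute x = -2 into the relation:
x = -2: LHS = |-(-2) + 3| = |5| = 5; 5 > -2 — holds

The relation holds at x = -2, so it is not a counterexample.

Answer: No, x = -2 is not a counterexample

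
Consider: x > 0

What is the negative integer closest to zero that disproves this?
Testing negative integers from -1 downward:
x = -1: -1 > 0 — FAILS  ← closest negative counterexample to 0

Answer: x = -1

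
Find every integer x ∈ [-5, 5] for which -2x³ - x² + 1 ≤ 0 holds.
Holds for: {1, 2, 3, 4, 5}
Fails for: {-5, -4, -3, -2, -1, 0}

Answer: {1, 2, 3, 4, 5}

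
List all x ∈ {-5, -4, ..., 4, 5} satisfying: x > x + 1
Over all integers in [-5, 5], LHS − RHS is largest at x = 0, where it equals -1:
x = 0: RHS = 0 + 1 = 1; 0 > 1 — FAILS
At the ends of the range:
x = -5: RHS = (-5) + 1 = -4; -5 > -4 — FAILS
x = 5: RHS = 5 + 1 = 6; 5 > 6 — FAILS
Hence LHS − RHS is never positive, i.e. LHS ≤ RHS throughout, so the claimed relation (>) fails for every integer in [-5, 5].

Answer: None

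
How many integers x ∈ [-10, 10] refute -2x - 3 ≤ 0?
Counterexamples in [-10, 10]: {-10, -9, -8, -7, -6, -5, -4, -3, -2}.

Counting them gives 9 values.

Answer: 9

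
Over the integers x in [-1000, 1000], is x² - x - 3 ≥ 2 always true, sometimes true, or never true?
Holds at x = -2: LHS = (-2)² - (-2) - 3 = 3; 3 ≥ 2 — holds
Fails at x = 0: LHS = 0² - 0 - 3 = -3; -3 ≥ 2 — FAILS
It is satisfied by some integers in the range but not all.

Answer: Sometimes true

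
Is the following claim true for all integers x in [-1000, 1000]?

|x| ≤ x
The claim fails at x = -1:
x = -1: LHS = |-1| = 1; 1 ≤ -1 — FAILS

Because a single integer refutes it, the statement is false.

Answer: False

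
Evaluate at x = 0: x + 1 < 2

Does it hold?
x = 0: LHS = 0 + 1 = 1; 1 < 2 — holds

The relation is satisfied at x = 0.

Answer: Yes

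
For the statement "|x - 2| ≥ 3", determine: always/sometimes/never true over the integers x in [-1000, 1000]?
Holds at x = -1: LHS = |(-1) - 2| = |-3| = 3; 3 ≥ 3 — holds
Fails at x = 0: LHS = |0 - 2| = |-2| = 2; 2 ≥ 3 — FAILS
It is satisfied by some integers in the range but not all.

Answer: Sometimes true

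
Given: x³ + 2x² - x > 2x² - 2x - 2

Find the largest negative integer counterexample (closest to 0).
Testing negative integers from -1 downward:
x = -1: LHS = (-1)³ + 2·(-1)² - (-1) = 2, RHS = 2·(-1)² - 2·(-1) - 2 = 2; 2 > 2 — FAILS  ← closest negative counterexample to 0

Answer: x = -1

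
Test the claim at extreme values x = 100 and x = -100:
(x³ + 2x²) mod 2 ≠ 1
x = 100: LHS = (100³ + 2·100²) mod 2 = 1020000 mod 2 = 0; 0 ≠ 1 — holds
x = -100: LHS = ((-100)³ + 2·(-100)²) mod 2 = (-980000) mod 2 = 0; 0 ≠ 1 — holds

Answer: Yes, holds for both x = 100 and x = -100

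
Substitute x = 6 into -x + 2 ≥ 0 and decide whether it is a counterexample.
Substitute x = 6 into the relation:
x = 6: LHS = -6 + 2 = -4; -4 ≥ 0 — FAILS

Since the claim fails at x = 6, this value is a counterexample.

Answer: Yes, x = 6 is a counterexample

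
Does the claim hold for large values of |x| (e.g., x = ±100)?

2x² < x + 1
x = 100: LHS = 2·100² = 20000, RHS = 100 + 1 = 101; 20000 < 101 — FAILS
x = -100: LHS = 2·(-100)² = 20000, RHS = (-100) + 1 = -99; 20000 < -99 — FAILS

Answer: No, fails for both x = 100 and x = -100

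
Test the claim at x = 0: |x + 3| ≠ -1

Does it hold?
x = 0: LHS = |0 + 3| = |3| = 3; 3 ≠ -1 — holds

The relation is satisfied at x = 0.

Answer: Yes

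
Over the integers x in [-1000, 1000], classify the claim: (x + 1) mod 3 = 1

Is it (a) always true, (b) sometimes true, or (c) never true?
Holds at x = 0: LHS = (0 + 1) mod 3 = 1 mod 3 = 1; 1 = 1 — holds
Fails at x = 1: LHS = (1 + 1) mod 3 = 2 mod 3 = 2; 2 = 1 — FAILS
It is satisfied by some integers in the range but not all.

Answer: Sometimes true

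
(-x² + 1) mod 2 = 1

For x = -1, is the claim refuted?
Substitute x = -1 into the relation:
x = -1: LHS = (-(-1)² + 1) mod 2 = 0 mod 2 = 0; 0 = 1 — FAILS

Since the claim fails at x = -1, this value is a counterexample.

Answer: Yes, x = -1 is a counterexample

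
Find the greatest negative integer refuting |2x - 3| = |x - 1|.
Testing negative integers from -1 downward:
x = -1: LHS = |2·(-1) - 3| = |-5| = 5, RHS = |(-1) - 1| = |-2| = 2; 5 = 2 — FAILS  ← closest negative counterexample to 0

Answer: x = -1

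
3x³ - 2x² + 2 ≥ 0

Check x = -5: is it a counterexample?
Substitute x = -5 into the relation:
x = -5: LHS = 3·(-5)³ - 2·(-5)² + 2 = -423; -423 ≥ 0 — FAILS

Since the claim fails at x = -5, this value is a counterexample.

Answer: Yes, x = -5 is a counterexample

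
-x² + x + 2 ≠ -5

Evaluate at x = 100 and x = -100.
x = 100: LHS = -100² + 100 + 2 = -9898; -9898 ≠ -5 — holds
x = -100: LHS = -(-100)² + (-100) + 2 = -10098; -10098 ≠ -5 — holds

Answer: Yes, holds for both x = 100 and x = -100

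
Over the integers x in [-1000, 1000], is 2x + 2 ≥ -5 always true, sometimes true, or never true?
Holds at x = 0: LHS = 2·0 + 2 = 2; 2 ≥ -5 — holds
Fails at x = -4: LHS = 2·(-4) + 2 = -6; -6 ≥ -5 — FAILS
It is satisfied by some integers in the range but not all.

Answer: Sometimes true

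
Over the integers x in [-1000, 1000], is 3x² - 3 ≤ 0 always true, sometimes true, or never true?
Holds at x = 0: LHS = 3·0² - 3 = -3; -3 ≤ 0 — holds
Fails at x = 2: LHS = 3·2² - 3 = 9; 9 ≤ 0 — FAILS
It is satisfied by some integers in the range but not all.

Answer: Sometimes true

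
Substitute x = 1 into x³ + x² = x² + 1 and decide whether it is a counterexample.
Substitute x = 1 into the relation:
x = 1: LHS = 1³ + 1² = 2, RHS = 1² + 1 = 2; 2 = 2 — holds

The claim holds here, so x = 1 is not a counterexample. (A counterexample exists elsewhere, e.g. x = 0.)

Answer: No, x = 1 is not a counterexample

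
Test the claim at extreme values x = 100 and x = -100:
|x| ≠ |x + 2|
x = 100: LHS = |100| = 100, RHS = |100 + 2| = |102| = 102; 100 ≠ 102 — holds
x = -100: LHS = |-100| = 100, RHS = |(-100) + 2| = |-98| = 98; 100 ≠ 98 — holds

Answer: Yes, holds for both x = 100 and x = -100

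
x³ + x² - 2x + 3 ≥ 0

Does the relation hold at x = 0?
x = 0: LHS = 0³ + 0² - 2·0 + 3 = 3; 3 ≥ 0 — holds

The relation is satisfied at x = 0.

Answer: Yes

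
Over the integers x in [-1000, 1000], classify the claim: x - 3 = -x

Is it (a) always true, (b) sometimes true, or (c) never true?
Track d = LHS − RHS over the integers in [-1000, 1000]. Equality would need d = 0, but d changes sign only between consecutive integers, jumping over 0:
x = 1: LHS = 1 - 3 = -2; -2 = -1 — FAILS  (d = -1)
x = 2: LHS = 2 - 3 = -1; -1 = -2 — FAILS  (d = 1)
Away from these crossings d keeps a constant sign, and checking every integer in [-1000, 1000] confirms d ≠ 0 throughout. Hence the two sides are never equal, so the claimed relation (=) fails for every integer in [-1000, 1000].

No integer in the range satisfies it.

Answer: Never true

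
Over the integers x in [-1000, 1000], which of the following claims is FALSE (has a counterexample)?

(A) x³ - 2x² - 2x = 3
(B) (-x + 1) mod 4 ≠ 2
(A) x = 0: LHS = 0³ - 2·0² - 2·0 = 0; 0 = 3 — FAILS
(B) x = -1: LHS = (-(-1) + 1) mod 4 = 2 mod 4 = 2; 2 ≠ 2 — FAILS

Answer: Both A and B are false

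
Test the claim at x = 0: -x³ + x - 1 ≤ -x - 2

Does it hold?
x = 0: LHS = -0³ + 0 - 1 = -1, RHS = -0 - 2 = -2; -1 ≤ -2 — FAILS

The relation fails at x = 0, so x = 0 is a counterexample.

Answer: No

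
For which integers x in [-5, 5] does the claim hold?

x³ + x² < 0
Holds for: {-5, -4, -3, -2}
Fails for: {-1, 0, 1, 2, 3, 4, 5}

Answer: {-5, -4, -3, -2}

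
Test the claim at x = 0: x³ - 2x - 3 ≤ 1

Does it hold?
x = 0: LHS = 0³ - 2·0 - 3 = -3; -3 ≤ 1 — holds

The relation is satisfied at x = 0.

Answer: Yes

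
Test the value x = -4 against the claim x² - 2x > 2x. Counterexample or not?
Substitute x = -4 into the relation:
x = -4: LHS = (-4)² - 2·(-4) = 24, RHS = 2·(-4) = -8; 24 > -8 — holds

The claim holds here, so x = -4 is not a counterexample. (A counterexample exists elsewhere, e.g. x = 0.)

Answer: No, x = -4 is not a counterexample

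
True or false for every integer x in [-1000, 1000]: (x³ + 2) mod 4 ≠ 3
The claim fails at x = 1:
x = 1: LHS = (1³ + 2) mod 4 = 3 mod 4 = 3; 3 ≠ 3 — FAILS

Because a single integer refutes it, the statement is false.

Answer: False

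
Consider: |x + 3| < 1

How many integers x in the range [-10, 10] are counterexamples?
Counterexamples in [-10, 10]: {-10, -9, -8, -7, -6, -5, -4, -2, -1, 0, 1, 2, 3, 4, 5, 6, 7, 8, 9, 10}.

Counting them gives 20 values.

Answer: 20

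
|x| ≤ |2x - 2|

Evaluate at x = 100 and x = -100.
x = 100: LHS = |100| = 100, RHS = |2·100 - 2| = |198| = 198; 100 ≤ 198 — holds
x = -100: LHS = |-100| = 100, RHS = |2·(-100) - 2| = |-202| = 202; 100 ≤ 202 — holds

Answer: Yes, holds for both x = 100 and x = -100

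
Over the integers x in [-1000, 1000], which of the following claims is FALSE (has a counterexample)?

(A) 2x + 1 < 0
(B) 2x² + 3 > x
(A) x = 0: LHS = 2·0 + 1 = 1; 1 < 0 — FAILS

(B) Over all integers in [-1000, 1000], LHS − RHS is smallest at x = 0, where it equals 3:
x = 0: LHS = 2·0² + 3 = 3; 3 > 0 — holds
At the ends of the range:
x = -1000: LHS = 2·(-1000)² + 3 = 2000003; 2000003 > -1000 — holds
x = 1000: LHS = 2·1000² + 3 = 2000003; 2000003 > 1000 — holds
Hence LHS − RHS is never zero or negative, i.e. LHS > RHS throughout, so the relation holds for every integer in [-1000, 1000].

Only (A) has a counterexample.

Answer: A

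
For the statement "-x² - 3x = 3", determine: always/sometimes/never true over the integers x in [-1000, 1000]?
Over all integers in [-1000, 1000], LHS − RHS is always negative; it is closest to 0 at x = -1, where it equals -1:
x = -1: LHS = -(-1)² - 3·(-1) = 2; 2 = 3 — FAILS
At the ends of the range:
x = -1000: LHS = -(-1000)² - 3·(-1000) = -997000; -997000 = 3 — FAILS
x = 1000: LHS = -1000² - 3·1000 = -1003000; -1003000 = 3 — FAILS
Hence LHS − RHS is never 0, i.e. the two sides are never equal, so the claimed relation (=) fails for every integer in [-1000, 1000].

No integer in the range satisfies it.

Answer: Never true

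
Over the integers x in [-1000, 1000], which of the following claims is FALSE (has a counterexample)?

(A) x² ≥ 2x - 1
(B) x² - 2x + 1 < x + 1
(A) Over all integers in [-1000, 1000], LHS − RHS is smallest at x = 1, where it equals 0:
x = 1: LHS = 1² = 1, RHS = 2·1 - 1 = 1; 1 ≥ 1 — holds
At the ends of the range:
x = -1000: LHS = (-1000)² = 1000000, RHS = 2·(-1000) - 1 = -2001; 1000000 ≥ -2001 — holds
x = 1000: LHS = 1000² = 1000000, RHS = 2·1000 - 1 = 1999; 1000000 ≥ 1999 — holds
Hence LHS − RHS is never negative, i.e. LHS ≥ RHS throughout, so the relation holds for every integer in [-1000, 1000].

(B) x = 0: LHS = 0² - 2·0 + 1 = 1, RHS = 0 + 1 = 1; 1 < 1 — FAILS

Only (B) has a counterexample.

Answer: B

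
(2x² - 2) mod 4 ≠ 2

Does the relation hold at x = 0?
x = 0: LHS = (2·0² - 2) mod 4 = (-2) mod 4 = 2; 2 ≠ 2 — FAILS

The relation fails at x = 0, so x = 0 is a counterexample.

Answer: No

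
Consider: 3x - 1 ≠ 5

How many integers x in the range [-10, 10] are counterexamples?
Counterexamples in [-10, 10]: {2}.

Counting them gives 1 values.

Answer: 1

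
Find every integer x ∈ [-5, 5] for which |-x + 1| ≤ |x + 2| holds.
Holds for: {0, 1, 2, 3, 4, 5}
Fails for: {-5, -4, -3, -2, -1}

Answer: {0, 1, 2, 3, 4, 5}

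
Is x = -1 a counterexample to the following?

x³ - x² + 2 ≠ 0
Substitute x = -1 into the relation:
x = -1: LHS = (-1)³ - (-1)² + 2 = 0; 0 ≠ 0 — FAILS

Since the claim fails at x = -1, this value is a counterexample.

Answer: Yes, x = -1 is a counterexample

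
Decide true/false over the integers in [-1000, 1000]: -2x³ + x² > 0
The claim fails at x = 0:
x = 0: LHS = -2·0³ + 0² = 0; 0 > 0 — FAILS

Because a single integer refutes it, the statement is false.

Answer: False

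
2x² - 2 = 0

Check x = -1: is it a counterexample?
Substitute x = -1 into the relation:
x = -1: LHS = 2·(-1)² - 2 = 0; 0 = 0 — holds

The claim holds here, so x = -1 is not a counterexample. (A counterexample exists elsewhere, e.g. x = 0.)

Answer: No, x = -1 is not a counterexample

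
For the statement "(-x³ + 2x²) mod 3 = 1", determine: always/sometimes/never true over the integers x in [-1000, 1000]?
Holds at x = 1: LHS = (-1³ + 2·1²) mod 3 = 1 mod 3 = 1; 1 = 1 — holds
Fails at x = 0: LHS = (-0³ + 2·0²) mod 3 = 0 mod 3 = 0; 0 = 1 — FAILS
It is satisfied by some integers in the range but not all.

Answer: Sometimes true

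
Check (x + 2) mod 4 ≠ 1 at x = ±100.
x = 100: LHS = (100 + 2) mod 4 = 102 mod 4 = 2; 2 ≠ 1 — holds
x = -100: LHS = ((-100) + 2) mod 4 = (-98) mod 4 = 2; 2 ≠ 1 — holds

Answer: Yes, holds for both x = 100 and x = -100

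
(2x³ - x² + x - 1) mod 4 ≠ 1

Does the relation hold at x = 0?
x = 0: LHS = (2·0³ - 0² + 0 - 1) mod 4 = (-1) mod 4 = 3; 3 ≠ 1 — holds

The relation is satisfied at x = 0.

Answer: Yes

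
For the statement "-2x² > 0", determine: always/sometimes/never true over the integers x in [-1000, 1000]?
Over all integers in [-1000, 1000], LHS − RHS is largest at x = 0, where it equals 0:
x = 0: LHS = -2·0² = 0; 0 > 0 — FAILS
At the ends of the range:
x = -1000: LHS = -2·(-1000)² = -2000000; -2000000 > 0 — FAILS
x = 1000: LHS = -2·1000² = -2000000; -2000000 > 0 — FAILS
Hence LHS − RHS is never positive, i.e. LHS ≤ RHS throughout, so the claimed relation (>) fails for every integer in [-1000, 1000].

No integer in the range satisfies it.

Answer: Never true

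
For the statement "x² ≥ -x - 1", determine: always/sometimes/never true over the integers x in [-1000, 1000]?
Over all integers in [-1000, 1000], LHS − RHS is smallest at x = 0, where it equals 1:
x = 0: LHS = 0² = 0, RHS = -0 - 1 = -1; 0 ≥ -1 — holds
At the ends of the range:
x = -1000: LHS = (-1000)² = 1000000, RHS = -(-1000) - 1 = 999; 1000000 ≥ 999 — holds
x = 1000: LHS = 1000² = 1000000, RHS = -1000 - 1 = -1001; 1000000 ≥ -1001 — holds
Hence LHS − RHS is never negative, i.e. LHS ≥ RHS throughout, so the relation holds for every integer in [-1000, 1000].

No counterexample exists.

Answer: Always true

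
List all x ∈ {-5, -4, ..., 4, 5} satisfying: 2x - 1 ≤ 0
Holds for: {-5, -4, -3, -2, -1, 0}
Fails for: {1, 2, 3, 4, 5}

Answer: {-5, -4, -3, -2, -1, 0}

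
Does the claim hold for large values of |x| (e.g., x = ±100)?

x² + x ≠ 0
x = 100: LHS = 100² + 100 = 10100; 10100 ≠ 0 — holds
x = -100: LHS = (-100)² + (-100) = 9900; 9900 ≠ 0 — holds

Answer: Yes, holds for both x = 100 and x = -100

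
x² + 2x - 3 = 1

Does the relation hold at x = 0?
x = 0: LHS = 0² + 2·0 - 3 = -3; -3 = 1 — FAILS

The relation fails at x = 0, so x = 0 is a counterexample.

Answer: No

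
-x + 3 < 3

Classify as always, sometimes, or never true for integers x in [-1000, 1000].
Holds at x = 1: LHS = -1 + 3 = 2; 2 < 3 — holds
Fails at x = 0: LHS = -0 + 3 = 3; 3 < 3 — FAILS
It is satisfied by some integers in the range but not all.

Answer: Sometimes true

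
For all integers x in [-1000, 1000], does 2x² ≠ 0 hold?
The claim fails at x = 0:
x = 0: LHS = 2·0² = 0; 0 ≠ 0 — FAILS

Because a single integer refutes it, the statement is false.

Answer: False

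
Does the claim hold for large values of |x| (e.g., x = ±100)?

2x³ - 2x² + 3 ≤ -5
x = 100: LHS = 2·100³ - 2·100² + 3 = 1980003; 1980003 ≤ -5 — FAILS
x = -100: LHS = 2·(-100)³ - 2·(-100)² + 3 = -2019997; -2019997 ≤ -5 — holds

Answer: Partially: fails for x = 100, holds for x = -100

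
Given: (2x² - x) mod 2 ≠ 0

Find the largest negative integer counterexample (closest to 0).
Testing negative integers from -1 downward:
x = -1: LHS = (2·(-1)² - (-1)) mod 2 = 3 mod 2 = 1; 1 ≠ 0 — holds
x = -2: LHS = (2·(-2)² - (-2)) mod 2 = 10 mod 2 = 0; 0 ≠ 0 — FAILS  ← closest negative counterexample to 0

Answer: x = -2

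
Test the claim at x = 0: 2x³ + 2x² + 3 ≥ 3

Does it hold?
x = 0: LHS = 2·0³ + 2·0² + 3 = 3; 3 ≥ 3 — holds

The relation is satisfied at x = 0.

Answer: Yes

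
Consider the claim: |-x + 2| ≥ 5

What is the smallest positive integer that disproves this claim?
Testing positive integers:
x = 1: LHS = |-1 + 2| = |1| = 1; 1 ≥ 5 — FAILS  ← smallest positive counterexample

Answer: x = 1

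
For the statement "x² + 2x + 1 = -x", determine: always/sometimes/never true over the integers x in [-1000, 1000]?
Track d = LHS − RHS over the integers in [-1000, 1000]. Equality would need d = 0, but d changes sign only between consecutive integers, jumping over 0:
x = -3: LHS = (-3)² + 2·(-3) + 1 = 4, RHS = -(-3) = 3; 4 = 3 — FAILS  (d = 1)
x = -2: LHS = (-2)² + 2·(-2) + 1 = 1, RHS = -(-2) = 2; 1 = 2 — FAILS  (d = -1)
x = -1: LHS = (-1)² + 2·(-1) + 1 = 0, RHS = -(-1) = 1; 0 = 1 — FAILS  (d = -1)
x = 0: LHS = 0² + 2·0 + 1 = 1, RHS = -0 = 0; 1 = 0 — FAILS  (d = 1)
Away from these crossings d keeps a constant sign, and checking every integer in [-1000, 1000] confirms d ≠ 0 throughout. Hence the two sides are never equal, so the claimed relation (=) fails for every integer in [-1000, 1000].

No integer in the range satisfies it.

Answer: Never true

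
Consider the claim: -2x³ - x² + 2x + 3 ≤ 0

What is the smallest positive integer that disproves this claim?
Testing positive integers:
x = 1: LHS = -2·1³ - 1² + 2·1 + 3 = 2; 2 ≤ 0 — FAILS  ← smallest positive counterexample

Answer: x = 1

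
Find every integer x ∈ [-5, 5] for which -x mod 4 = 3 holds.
Holds for: {-3, 1, 5}
Fails for: {-5, -4, -2, -1, 0, 2, 3, 4}

Answer: {-3, 1, 5}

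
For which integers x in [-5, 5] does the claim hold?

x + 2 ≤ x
Over all integers in [-5, 5], LHS − RHS is smallest at x = 0, where it equals 2:
x = 0: LHS = 0 + 2 = 2; 2 ≤ 0 — FAILS
At the ends of the range:
x = -5: LHS = (-5) + 2 = -3; -3 ≤ -5 — FAILS
x = 5: LHS = 5 + 2 = 7; 7 ≤ 5 — FAILS
Hence LHS − RHS is never zero or negative, i.e. LHS > RHS throughout, so the claimed relation (≤) fails for every integer in [-5, 5].

Answer: None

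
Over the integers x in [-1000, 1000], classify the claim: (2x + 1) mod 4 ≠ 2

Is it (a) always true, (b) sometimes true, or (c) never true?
For a polynomial with integer coefficients, its value mod 4 depends only on x mod 4, so it suffices to check one representative of each residue class, x = 0, 1, 2, 3:
x = 0: LHS = (2·0 + 1) mod 4 = 1 mod 4 = 1; 1 ≠ 2 — holds
x = 1: LHS = (2·1 + 1) mod 4 = 3 mod 4 = 3; 3 ≠ 2 — holds
x = 2: LHS = (2·2 + 1) mod 4 = 5 mod 4 = 1; 1 ≠ 2 — holds
x = 3: LHS = (2·3 + 1) mod 4 = 7 mod 4 = 3; 3 ≠ 2 — holds
The relation holds in every residue class, so the relation holds for every integer in [-1000, 1000].

No counterexample exists.

Answer: Always true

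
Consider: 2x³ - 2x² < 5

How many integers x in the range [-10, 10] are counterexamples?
Counterexamples in [-10, 10]: {2, 3, 4, 5, 6, 7, 8, 9, 10}.

Counting them gives 9 values.

Answer: 9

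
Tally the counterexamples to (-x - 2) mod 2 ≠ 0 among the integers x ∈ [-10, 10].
Counterexamples in [-10, 10]: {-10, -8, -6, -4, -2, 0, 2, 4, 6, 8, 10}.

Counting them gives 11 values.

Answer: 11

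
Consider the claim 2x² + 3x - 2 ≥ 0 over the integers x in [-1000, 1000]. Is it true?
The claim fails at x = 0:
x = 0: LHS = 2·0² + 3·0 - 2 = -2; -2 ≥ 0 — FAILS

Because a single integer refutes it, the statement is false.

Answer: False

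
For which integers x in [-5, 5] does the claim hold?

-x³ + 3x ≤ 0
Holds for: {-1, 0, 2, 3, 4, 5}
Fails for: {-5, -4, -3, -2, 1}

Answer: {-1, 0, 2, 3, 4, 5}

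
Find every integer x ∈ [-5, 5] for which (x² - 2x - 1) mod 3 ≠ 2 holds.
Holds for: {-5, -2, 1, 4}
Fails for: {-4, -3, -1, 0, 2, 3, 5}

Answer: {-5, -2, 1, 4}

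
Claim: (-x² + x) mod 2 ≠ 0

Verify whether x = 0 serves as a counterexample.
Substitute x = 0 into the relation:
x = 0: LHS = (-0² + 0) mod 2 = 0 mod 2 = 0; 0 ≠ 0 — FAILS

Since the claim fails at x = 0, this value is a counterexample.

Answer: Yes, x = 0 is a counterexample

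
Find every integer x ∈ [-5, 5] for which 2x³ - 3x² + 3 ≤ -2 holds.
Holds for: {-5, -4, -3, -2, -1}
Fails for: {0, 1, 2, 3, 4, 5}

Answer: {-5, -4, -3, -2, -1}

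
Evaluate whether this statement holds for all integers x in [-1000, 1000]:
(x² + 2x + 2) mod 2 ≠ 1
The claim fails at x = 1:
x = 1: LHS = (1² + 2·1 + 2) mod 2 = 5 mod 2 = 1; 1 ≠ 1 — FAILS

Because a single integer refutes it, the statement is false.

Answer: False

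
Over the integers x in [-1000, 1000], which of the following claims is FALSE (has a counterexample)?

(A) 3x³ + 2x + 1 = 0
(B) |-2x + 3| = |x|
(A) x = 0: LHS = 3·0³ + 2·0 + 1 = 1; 1 = 0 — FAILS
(B) x = 0: LHS = |-2·0 + 3| = |3| = 3, RHS = |0| = 0; 3 = 0 — FAILS

Answer: Both A and B are false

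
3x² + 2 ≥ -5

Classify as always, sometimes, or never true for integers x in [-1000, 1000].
Over all integers in [-1000, 1000], LHS − RHS is smallest at x = 0, where it equals 7:
x = 0: LHS = 3·0² + 2 = 2; 2 ≥ -5 — holds
At the ends of the range:
x = -1000: LHS = 3·(-1000)² + 2 = 3000002; 3000002 ≥ -5 — holds
x = 1000: LHS = 3·1000² + 2 = 3000002; 3000002 ≥ -5 — holds
Hence LHS − RHS is never negative, i.e. LHS ≥ RHS throughout, so the relation holds for every integer in [-1000, 1000].

No counterexample exists.

Answer: Always true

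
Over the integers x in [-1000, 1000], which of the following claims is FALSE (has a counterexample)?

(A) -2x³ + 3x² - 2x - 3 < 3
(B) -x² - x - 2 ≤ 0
(A) x = -1: LHS = -2·(-1)³ + 3·(-1)² - 2·(-1) - 3 = 4; 4 < 3 — FAILS

(B) Over all integers in [-1000, 1000], LHS − RHS is largest at x = 0, where it equals -2:
x = 0: LHS = -0² - 0 - 2 = -2; -2 ≤ 0 — holds
At the ends of the range:
x = -1000: LHS = -(-1000)² - (-1000) - 2 = -999002; -999002 ≤ 0 — holds
x = 1000: LHS = -1000² - 1000 - 2 = -1001002; -1001002 ≤ 0 — holds
Hence LHS − RHS is never positive, i.e. LHS ≤ RHS throughout, so the relation holds for every integer in [-1000, 1000].

Only (A) has a counterexample.

Answer: A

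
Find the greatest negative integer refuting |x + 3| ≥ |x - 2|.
Testing negative integers from -1 downward:
x = -1: LHS = |(-1) + 3| = |2| = 2, RHS = |(-1) - 2| = |-3| = 3; 2 ≥ 3 — FAILS  ← closest negative counterexample to 0

Answer: x = -1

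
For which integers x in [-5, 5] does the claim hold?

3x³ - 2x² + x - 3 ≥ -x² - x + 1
Holds for: {1, 2, 3, 4, 5}
Fails for: {-5, -4, -3, -2, -1, 0}

Answer: {1, 2, 3, 4, 5}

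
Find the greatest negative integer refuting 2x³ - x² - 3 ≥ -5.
Testing negative integers from -1 downward:
x = -1: LHS = 2·(-1)³ - (-1)² - 3 = -6; -6 ≥ -5 — FAILS  ← closest negative counterexample to 0

Answer: x = -1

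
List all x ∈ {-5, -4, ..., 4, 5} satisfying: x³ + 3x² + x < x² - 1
Holds for: {-5, -4, -3, -2}
Fails for: {-1, 0, 1, 2, 3, 4, 5}

Answer: {-5, -4, -3, -2}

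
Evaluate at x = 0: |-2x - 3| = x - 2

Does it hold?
x = 0: LHS = |-2·0 - 3| = |-3| = 3, RHS = 0 - 2 = -2; 3 = -2 — FAILS

The relation fails at x = 0, so x = 0 is a counterexample.

Answer: No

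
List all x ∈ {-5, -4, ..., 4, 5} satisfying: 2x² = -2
Over all integers in [-5, 5], LHS − RHS is always positive; it is smallest at x = 0, where it equals 2:
x = 0: LHS = 2·0² = 0; 0 = -2 — FAILS
At the ends of the range:
x = -5: LHS = 2·(-5)² = 50; 50 = -2 — FAILS
x = 5: LHS = 2·5² = 50; 50 = -2 — FAILS
Hence LHS − RHS is never 0, i.e. the two sides are never equal, so the claimed relation (=) fails for every integer in [-5, 5].

Answer: None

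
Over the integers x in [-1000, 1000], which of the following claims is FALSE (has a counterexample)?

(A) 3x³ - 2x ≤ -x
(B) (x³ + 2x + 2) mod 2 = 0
(A) x = 1: LHS = 3·1³ - 2·1 = 1; 1 ≤ -1 — FAILS
(B) x = 1: LHS = (1³ + 2·1 + 2) mod 2 = 5 mod 2 = 1; 1 = 0 — FAILS

Answer: Both A and B are false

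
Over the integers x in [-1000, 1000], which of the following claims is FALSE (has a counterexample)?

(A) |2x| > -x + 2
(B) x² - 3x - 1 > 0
(A) x = 0: LHS = |2·0| = |0| = 0, RHS = -0 + 2 = 2; 0 > 2 — FAILS
(B) x = 0: LHS = 0² - 3·0 - 1 = -1; -1 > 0 — FAILS

Answer: Both A and B are false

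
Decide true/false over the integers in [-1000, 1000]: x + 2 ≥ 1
The claim fails at x = -2:
x = -2: LHS = (-2) + 2 = 0; 0 ≥ 1 — FAILS

Because a single integer refutes it, the statement is false.

Answer: False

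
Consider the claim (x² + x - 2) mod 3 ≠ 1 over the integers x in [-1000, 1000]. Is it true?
The claim fails at x = 0:
x = 0: LHS = (0² + 0 - 2) mod 3 = (-2) mod 3 = 1; 1 ≠ 1 — FAILS

Because a single integer refutes it, the statement is false.

Answer: False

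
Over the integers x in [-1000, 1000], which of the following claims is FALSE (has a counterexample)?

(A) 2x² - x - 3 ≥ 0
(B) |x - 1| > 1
(A) x = 0: LHS = 2·0² - 0 - 3 = -3; -3 ≥ 0 — FAILS
(B) x = 0: LHS = |0 - 1| = |-1| = 1; 1 > 1 — FAILS

Answer: Both A and B are false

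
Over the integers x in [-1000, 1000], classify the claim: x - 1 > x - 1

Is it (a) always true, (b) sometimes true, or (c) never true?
Over all integers in [-1000, 1000], LHS − RHS is largest at x = 0, where it equals 0:
x = 0: LHS = 0 - 1 = -1, RHS = 0 - 1 = -1; -1 > -1 — FAILS
At the ends of the range:
x = -1000: LHS = (-1000) - 1 = -1001, RHS = (-1000) - 1 = -1001; -1001 > -1001 — FAILS
x = 1000: LHS = 1000 - 1 = 999, RHS = 1000 - 1 = 999; 999 > 999 — FAILS
Hence LHS − RHS is never positive, i.e. LHS ≤ RHS throughout, so the claimed relation (>) fails for every integer in [-1000, 1000].

No integer in the range satisfies it.

Answer: Never true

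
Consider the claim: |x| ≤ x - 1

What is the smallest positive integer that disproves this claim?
Testing positive integers:
x = 1: LHS = |1| = 1, RHS = 1 - 1 = 0; 1 ≤ 0 — FAILS  ← smallest positive counterexample

Answer: x = 1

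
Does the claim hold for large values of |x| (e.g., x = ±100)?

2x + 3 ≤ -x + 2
x = 100: LHS = 2·100 + 3 = 203, RHS = -100 + 2 = -98; 203 ≤ -98 — FAILS
x = -100: LHS = 2·(-100) + 3 = -197, RHS = -(-100) + 2 = 102; -197 ≤ 102 — holds

Answer: Partially: fails for x = 100, holds for x = -100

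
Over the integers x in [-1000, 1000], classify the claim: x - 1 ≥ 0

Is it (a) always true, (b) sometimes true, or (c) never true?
Holds at x = 1: LHS = 1 - 1 = 0; 0 ≥ 0 — holds
Fails at x = 0: LHS = 0 - 1 = -1; -1 ≥ 0 — FAILS
It is satisfied by some integers in the range but not all.

Answer: Sometimes true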